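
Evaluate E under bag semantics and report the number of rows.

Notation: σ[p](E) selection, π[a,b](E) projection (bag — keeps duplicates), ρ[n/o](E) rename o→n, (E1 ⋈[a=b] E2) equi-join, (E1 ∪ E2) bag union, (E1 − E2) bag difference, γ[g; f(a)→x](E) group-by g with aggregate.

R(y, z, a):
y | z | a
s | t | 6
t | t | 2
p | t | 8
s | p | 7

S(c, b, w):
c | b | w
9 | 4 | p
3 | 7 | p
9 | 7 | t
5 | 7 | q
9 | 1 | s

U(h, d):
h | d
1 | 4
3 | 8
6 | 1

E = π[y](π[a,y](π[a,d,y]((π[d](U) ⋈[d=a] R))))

Subexpression sizes:
  U → 3
  π[d](U) → 3
  R → 4
  (π[d](U) ⋈[d=a] R) → 1
  π[a,d,y]((π[d](U) ⋈[d=a] R)) → 1
  π[a,y](π[a,d,y]((π[d](U) ⋈[d=a] R))) → 1
  π[y](π[a,y](π[a,d,y]((π[d](U) ⋈[d=a] R)))) → 1

|E| = 1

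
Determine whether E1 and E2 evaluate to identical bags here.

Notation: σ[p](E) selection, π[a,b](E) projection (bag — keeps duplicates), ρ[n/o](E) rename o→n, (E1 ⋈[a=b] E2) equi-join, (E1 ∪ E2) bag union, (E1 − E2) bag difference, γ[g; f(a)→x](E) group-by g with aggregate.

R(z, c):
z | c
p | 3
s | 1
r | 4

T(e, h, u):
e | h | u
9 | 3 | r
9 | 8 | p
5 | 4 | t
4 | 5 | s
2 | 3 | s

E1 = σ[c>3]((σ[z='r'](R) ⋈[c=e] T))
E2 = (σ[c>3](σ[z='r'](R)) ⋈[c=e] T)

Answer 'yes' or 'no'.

E1 subexpression sizes:
  R → 3
  σ[z='r'](R) → 1
  T → 5
  (σ[z='r'](R) ⋈[c=e] T) → 1
  σ[c>3]((σ[z='r'](R) ⋈[c=e] T)) → 1
E2 subexpression sizes:
  R → 3
  σ[z='r'](R) → 1
  σ[c>3](σ[z='r'](R)) → 1
  T → 5
  (σ[c>3](σ[z='r'](R)) ⋈[c=e] T) → 1

E1 and E2 produce the same multiset:
z | c | e | h | u
r | 4 | 4 | 5 | s

yes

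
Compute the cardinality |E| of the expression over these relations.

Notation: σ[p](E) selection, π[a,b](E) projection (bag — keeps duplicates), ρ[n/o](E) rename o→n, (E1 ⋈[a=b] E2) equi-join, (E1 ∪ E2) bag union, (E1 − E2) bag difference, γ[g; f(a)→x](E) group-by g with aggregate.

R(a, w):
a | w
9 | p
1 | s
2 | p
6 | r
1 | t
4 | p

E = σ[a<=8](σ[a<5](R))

Per-node cardinality:
  R → 6
  σ[a<5](R) → 4
  σ[a<=8](σ[a<5](R)) → 4

|E| = 4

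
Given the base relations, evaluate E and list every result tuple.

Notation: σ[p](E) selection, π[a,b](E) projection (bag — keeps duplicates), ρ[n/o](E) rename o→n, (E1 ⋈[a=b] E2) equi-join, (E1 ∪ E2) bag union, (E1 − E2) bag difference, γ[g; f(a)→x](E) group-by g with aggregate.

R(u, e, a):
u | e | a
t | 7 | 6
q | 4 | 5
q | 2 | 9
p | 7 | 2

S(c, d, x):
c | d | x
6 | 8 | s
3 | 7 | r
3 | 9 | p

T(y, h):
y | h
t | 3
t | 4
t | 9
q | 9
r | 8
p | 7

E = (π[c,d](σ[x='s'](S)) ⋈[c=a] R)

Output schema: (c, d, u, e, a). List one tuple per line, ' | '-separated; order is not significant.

Stepwise |·|:
  S → 3
  σ[x='s'](S) → 1
  π[c,d](σ[x='s'](S)) → 1
  R → 4
  (π[c,d](σ[x='s'](S)) ⋈[c=a] R) → 1

== RESULT ==
c | d | u | e | a
6 | 8 | t | 7 | 6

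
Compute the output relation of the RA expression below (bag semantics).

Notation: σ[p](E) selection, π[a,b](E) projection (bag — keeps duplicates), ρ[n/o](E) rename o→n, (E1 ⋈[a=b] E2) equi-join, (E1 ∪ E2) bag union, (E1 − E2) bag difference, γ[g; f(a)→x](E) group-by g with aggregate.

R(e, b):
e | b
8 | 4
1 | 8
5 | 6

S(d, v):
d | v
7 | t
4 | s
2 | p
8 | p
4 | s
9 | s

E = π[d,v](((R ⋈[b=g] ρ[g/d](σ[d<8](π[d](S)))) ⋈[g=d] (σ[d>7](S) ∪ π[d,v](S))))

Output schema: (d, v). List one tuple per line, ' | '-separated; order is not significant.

Row counts bottom-up:
  R → 3
  S → 6
  π[d](S) → 6
  σ[d<8](π[d](S)) → 4
  ρ[g/d](σ[d<8](π[d](S))) → 4
  (R ⋈[b=g] ρ[g/d](σ[d<8](π[d](S)))) → 2
  S → 6
  σ[d>7](S) → 2
  S → 6
  π[d,v](S) → 6
  (σ[d>7](S) ∪ π[d,v](S)) → 8
  ((R ⋈[b=g] ρ[g/d](σ[d<8](π[d](S)))) ⋈[g=d] (σ[d>7](S) ∪ π[d,v](S))) → 4
  π[d,v](((R ⋈[b=g] ρ[g/d](σ[d<8](π[d](S)))) ⋈[g=d] (σ[d>7](S) ∪ π[d,v](S)))) → 4

== RESULT ==
d | v
4 | s
4 | s
4 | s
4 | s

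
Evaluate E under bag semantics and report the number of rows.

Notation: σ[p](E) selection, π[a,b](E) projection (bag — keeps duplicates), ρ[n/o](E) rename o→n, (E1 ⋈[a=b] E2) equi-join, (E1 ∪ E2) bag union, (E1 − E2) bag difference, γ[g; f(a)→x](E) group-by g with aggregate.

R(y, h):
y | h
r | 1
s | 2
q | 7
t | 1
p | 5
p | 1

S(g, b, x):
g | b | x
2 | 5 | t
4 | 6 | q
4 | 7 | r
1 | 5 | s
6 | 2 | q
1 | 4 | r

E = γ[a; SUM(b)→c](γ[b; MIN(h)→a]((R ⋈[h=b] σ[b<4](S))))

Stepwise |·|:
  R → 6
  S → 6
  σ[b<4](S) → 1
  (R ⋈[h=b] σ[b<4](S)) → 1
  γ[b; MIN(h)→a]((R ⋈[h=b] σ[b<4](S))) → 1
  γ[a; SUM(b)→c](γ[b; MIN(h)→a]((R ⋈[h=b] σ[b<4](S)))) → 1

|E| = 1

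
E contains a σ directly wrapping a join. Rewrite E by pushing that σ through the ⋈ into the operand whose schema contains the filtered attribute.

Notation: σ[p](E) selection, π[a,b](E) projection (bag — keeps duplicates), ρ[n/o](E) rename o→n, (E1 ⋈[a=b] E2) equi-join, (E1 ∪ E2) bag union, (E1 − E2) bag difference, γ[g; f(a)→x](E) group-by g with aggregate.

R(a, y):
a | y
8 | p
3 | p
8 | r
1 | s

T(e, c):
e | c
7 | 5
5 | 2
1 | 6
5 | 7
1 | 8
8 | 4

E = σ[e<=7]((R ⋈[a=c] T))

σ filters on e, owned by the right side.
E' = (R ⋈[a=c] σ[e<=7](T))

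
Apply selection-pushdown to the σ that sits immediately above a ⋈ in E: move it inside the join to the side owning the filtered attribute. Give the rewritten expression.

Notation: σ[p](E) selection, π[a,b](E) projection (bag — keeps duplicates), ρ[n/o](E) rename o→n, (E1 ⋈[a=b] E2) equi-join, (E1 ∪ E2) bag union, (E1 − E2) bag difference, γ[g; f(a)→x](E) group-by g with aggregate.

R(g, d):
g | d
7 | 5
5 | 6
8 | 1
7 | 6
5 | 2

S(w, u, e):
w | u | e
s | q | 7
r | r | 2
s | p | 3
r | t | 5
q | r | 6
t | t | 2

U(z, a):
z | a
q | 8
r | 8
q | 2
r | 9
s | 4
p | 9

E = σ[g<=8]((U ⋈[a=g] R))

σ filters on g, owned by the right side.
E' = (U ⋈[a=g] σ[g<=8](R))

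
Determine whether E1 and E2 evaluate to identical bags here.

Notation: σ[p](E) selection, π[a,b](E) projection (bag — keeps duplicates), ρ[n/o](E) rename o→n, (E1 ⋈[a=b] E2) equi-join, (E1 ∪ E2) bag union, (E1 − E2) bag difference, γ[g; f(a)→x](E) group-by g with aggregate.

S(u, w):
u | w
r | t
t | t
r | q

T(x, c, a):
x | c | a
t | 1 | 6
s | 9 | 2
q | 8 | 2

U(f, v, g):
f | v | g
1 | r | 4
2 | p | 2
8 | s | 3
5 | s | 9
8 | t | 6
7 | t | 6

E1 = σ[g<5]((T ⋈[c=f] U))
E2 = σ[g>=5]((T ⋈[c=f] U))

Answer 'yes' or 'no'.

E1 subexpression sizes:
  T → 3
  U → 6
  (T ⋈[c=f] U) → 3
  σ[g<5]((T ⋈[c=f] U)) → 2
E2 subexpression sizes:
  T → 3
  U → 6
  (T ⋈[c=f] U) → 3
  σ[g>=5]((T ⋈[c=f] U)) → 1

E1 result:
x | c | a | f | v | g
q | 8 | 2 | 8 | s | 3
t | 1 | 6 | 1 | r | 4
E2 result:
x | c | a | f | v | g
q | 8 | 2 | 8 | t | 6
Witness: ('q', 8, 2, 8, 't', 6) appears 0× in E1 but 1× in E2.

no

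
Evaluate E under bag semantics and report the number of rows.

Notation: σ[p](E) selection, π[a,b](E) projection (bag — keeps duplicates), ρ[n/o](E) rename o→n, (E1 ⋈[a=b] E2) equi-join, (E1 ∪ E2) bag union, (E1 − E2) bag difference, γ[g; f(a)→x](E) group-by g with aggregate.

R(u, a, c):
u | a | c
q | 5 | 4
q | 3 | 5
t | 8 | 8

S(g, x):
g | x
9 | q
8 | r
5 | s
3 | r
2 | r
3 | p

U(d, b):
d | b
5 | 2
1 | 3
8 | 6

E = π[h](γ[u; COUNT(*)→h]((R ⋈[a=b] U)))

Row counts bottom-up:
  R → 3
  U → 3
  (R ⋈[a=b] U) → 1
  γ[u; COUNT(*)→h]((R ⋈[a=b] U)) → 1
  π[h](γ[u; COUNT(*)→h]((R ⋈[a=b] U))) → 1

|E| = 1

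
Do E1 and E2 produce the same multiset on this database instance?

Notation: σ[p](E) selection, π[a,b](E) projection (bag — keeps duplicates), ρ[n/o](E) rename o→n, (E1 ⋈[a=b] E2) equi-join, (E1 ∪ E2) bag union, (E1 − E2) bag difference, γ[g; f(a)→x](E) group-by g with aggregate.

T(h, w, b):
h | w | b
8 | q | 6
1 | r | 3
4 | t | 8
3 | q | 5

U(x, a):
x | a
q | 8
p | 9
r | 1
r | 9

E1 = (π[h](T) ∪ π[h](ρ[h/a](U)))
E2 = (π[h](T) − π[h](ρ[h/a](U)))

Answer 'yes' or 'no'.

E1 per-node cardinality:
  T → 4
  π[h](T) → 4
  U → 4
  ρ[h/a](U) → 4
  π[h](ρ[h/a](U)) → 4
  (π[h](T) ∪ π[h](ρ[h/a](U))) → 8
E2 per-node cardinality:
  T → 4
  π[h](T) → 4
  U → 4
  ρ[h/a](U) → 4
  π[h](ρ[h/a](U)) → 4
  (π[h](T) − π[h](ρ[h/a](U))) → 2

E1 result:
h
1
1
3
4
8
8
9
9
E2 result:
h
3
4
Witness: (1,) appears 2× in E1 but 0× in E2.

no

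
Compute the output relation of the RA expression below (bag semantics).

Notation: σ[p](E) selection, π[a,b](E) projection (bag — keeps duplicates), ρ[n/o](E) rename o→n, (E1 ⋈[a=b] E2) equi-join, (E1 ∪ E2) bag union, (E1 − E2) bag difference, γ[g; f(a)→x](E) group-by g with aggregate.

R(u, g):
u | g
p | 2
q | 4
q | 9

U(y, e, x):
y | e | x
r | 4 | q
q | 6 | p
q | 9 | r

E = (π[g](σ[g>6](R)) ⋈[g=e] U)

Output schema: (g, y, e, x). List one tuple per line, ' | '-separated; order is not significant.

Per-node cardinality:
  R → 3
  σ[g>6](R) → 1
  π[g](σ[g>6](R)) → 1
  U → 3
  (π[g](σ[g>6](R)) ⋈[g=e] U) → 1

== RESULT ==
g | y | e | x
9 | q | 9 | r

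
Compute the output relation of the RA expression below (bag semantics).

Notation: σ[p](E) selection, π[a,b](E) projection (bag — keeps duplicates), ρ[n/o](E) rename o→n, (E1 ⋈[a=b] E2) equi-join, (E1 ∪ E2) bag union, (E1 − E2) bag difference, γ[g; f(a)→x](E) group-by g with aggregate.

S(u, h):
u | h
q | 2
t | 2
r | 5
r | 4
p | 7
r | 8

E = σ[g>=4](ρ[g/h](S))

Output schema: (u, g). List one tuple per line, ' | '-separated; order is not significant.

Stepwise |·|:
  S → 6
  ρ[g/h](S) → 6
  σ[g>=4](ρ[g/h](S)) → 4

== RESULT ==
u | g
p | 7
r | 4
r | 5
r | 8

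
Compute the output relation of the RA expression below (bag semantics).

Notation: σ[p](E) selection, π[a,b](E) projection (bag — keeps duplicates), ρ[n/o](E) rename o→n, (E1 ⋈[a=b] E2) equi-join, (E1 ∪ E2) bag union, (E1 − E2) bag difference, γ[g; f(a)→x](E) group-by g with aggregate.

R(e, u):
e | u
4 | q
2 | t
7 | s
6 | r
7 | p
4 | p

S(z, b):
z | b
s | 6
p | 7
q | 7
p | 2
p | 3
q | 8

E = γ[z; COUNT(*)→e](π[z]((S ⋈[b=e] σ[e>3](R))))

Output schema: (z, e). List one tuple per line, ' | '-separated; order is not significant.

Stepwise |·|:
  S → 6
  R → 6
  σ[e>3](R) → 5
  (S ⋈[b=e] σ[e>3](R)) → 5
  π[z]((S ⋈[b=e] σ[e>3](R))) → 5
  γ[z; COUNT(*)→e](π[z]((S ⋈[b=e] σ[e>3](R)))) → 3

== RESULT ==
z | e
p | 2
q | 2
s | 1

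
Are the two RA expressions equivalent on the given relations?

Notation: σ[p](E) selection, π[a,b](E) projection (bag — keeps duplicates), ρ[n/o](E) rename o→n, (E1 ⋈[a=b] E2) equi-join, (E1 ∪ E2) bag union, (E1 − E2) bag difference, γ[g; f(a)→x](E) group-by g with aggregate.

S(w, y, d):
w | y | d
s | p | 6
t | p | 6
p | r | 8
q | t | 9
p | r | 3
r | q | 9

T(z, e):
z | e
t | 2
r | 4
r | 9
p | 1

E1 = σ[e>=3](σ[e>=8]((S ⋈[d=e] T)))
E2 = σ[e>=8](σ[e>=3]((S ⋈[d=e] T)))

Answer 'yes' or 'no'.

E1 row counts bottom-up:
  S → 6
  T → 4
  (S ⋈[d=e] T) → 2
  σ[e>=8]((S ⋈[d=e] T)) → 2
  σ[e>=3](σ[e>=8]((S ⋈[d=e] T))) → 2
E2 row counts bottom-up:
  S → 6
  T → 4
  (S ⋈[d=e] T) → 2
  σ[e>=3]((S ⋈[d=e] T)) → 2
  σ[e>=8](σ[e>=3]((S ⋈[d=e] T))) → 2

E1 and E2 produce the same multiset:
w | y | d | z | e
q | t | 9 | r | 9
r | q | 9 | r | 9

yes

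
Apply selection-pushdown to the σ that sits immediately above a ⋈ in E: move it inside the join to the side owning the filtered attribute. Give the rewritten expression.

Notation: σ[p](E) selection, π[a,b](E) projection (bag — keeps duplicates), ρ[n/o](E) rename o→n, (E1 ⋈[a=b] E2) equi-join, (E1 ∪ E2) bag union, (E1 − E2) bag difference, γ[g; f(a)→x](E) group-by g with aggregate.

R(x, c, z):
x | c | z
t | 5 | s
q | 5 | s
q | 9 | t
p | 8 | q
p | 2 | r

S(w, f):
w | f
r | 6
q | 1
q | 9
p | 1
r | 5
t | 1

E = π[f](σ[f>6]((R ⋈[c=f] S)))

σ filters on f, owned by the right side.
E' = π[f]((R ⋈[c=f] σ[f>6](S)))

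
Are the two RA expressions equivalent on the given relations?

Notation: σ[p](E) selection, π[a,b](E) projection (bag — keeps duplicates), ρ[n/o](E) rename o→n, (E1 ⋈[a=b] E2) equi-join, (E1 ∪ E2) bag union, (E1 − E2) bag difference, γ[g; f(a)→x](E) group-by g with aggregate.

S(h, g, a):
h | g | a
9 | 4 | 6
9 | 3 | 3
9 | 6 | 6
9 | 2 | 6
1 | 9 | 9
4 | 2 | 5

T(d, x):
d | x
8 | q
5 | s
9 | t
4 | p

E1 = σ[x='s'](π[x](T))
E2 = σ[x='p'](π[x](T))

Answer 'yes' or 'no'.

E1 row counts bottom-up:
  T → 4
  π[x](T) → 4
  σ[x='s'](π[x](T)) → 1
E2 row counts bottom-up:
  T → 4
  π[x](T) → 4
  σ[x='p'](π[x](T)) → 1

E1 result:
x
s
E2 result:
x
p
Witness: ('p',) appears 0× in E1 but 1× in E2.

no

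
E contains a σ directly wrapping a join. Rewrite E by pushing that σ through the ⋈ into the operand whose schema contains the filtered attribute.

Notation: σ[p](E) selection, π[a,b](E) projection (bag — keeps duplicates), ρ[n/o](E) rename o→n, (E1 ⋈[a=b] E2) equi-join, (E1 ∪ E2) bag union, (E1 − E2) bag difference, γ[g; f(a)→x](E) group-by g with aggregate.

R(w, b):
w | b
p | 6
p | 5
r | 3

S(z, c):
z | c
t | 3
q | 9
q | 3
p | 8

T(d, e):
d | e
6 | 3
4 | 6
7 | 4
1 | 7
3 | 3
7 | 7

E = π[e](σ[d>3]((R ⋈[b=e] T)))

σ filters on d, owned by the right side.
E' = π[e]((R ⋈[b=e] σ[d>3](T)))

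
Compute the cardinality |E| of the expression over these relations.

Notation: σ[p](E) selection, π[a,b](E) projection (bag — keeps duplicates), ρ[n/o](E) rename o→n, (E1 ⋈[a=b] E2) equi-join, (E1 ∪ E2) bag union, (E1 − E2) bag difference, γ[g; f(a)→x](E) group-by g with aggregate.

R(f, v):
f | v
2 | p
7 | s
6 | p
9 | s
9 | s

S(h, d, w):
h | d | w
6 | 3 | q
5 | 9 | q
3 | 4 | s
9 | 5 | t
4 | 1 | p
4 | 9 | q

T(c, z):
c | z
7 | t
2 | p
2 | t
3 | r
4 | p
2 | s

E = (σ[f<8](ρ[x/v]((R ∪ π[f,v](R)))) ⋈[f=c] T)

Stepwise |·|:
  R → 5
  R → 5
  π[f,v](R) → 5
  (R ∪ π[f,v](R)) → 10
  ρ[x/v]((R ∪ π[f,v](R))) → 10
  σ[f<8](ρ[x/v]((R ∪ π[f,v](R)))) → 6
  T → 6
  (σ[f<8](ρ[x/v]((R ∪ π[f,v](R)))) ⋈[f=c] T) → 8

|E| = 8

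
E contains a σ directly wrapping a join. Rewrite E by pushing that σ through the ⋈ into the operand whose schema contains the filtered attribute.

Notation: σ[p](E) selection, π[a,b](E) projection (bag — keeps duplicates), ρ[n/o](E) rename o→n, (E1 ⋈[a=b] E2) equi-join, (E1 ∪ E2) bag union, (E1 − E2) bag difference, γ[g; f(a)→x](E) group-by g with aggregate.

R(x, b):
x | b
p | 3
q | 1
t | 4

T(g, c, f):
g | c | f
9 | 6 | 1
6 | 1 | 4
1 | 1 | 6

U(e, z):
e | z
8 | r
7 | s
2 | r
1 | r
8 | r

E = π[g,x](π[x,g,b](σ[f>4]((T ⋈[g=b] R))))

σ filters on f, owned by the left side.
E' = π[g,x](π[x,g,b]((σ[f>4](T) ⋈[g=b] R)))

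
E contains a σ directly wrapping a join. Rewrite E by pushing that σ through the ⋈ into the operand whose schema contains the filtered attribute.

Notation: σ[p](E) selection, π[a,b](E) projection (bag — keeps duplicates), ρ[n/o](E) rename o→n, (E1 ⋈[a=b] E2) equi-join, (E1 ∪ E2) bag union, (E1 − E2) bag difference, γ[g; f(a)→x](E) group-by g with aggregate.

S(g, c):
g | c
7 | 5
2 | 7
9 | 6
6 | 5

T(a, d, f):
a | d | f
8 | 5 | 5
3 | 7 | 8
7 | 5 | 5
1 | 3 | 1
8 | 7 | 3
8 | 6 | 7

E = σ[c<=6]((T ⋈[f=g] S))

σ filters on c, owned by the right side.
E' = (T ⋈[f=g] σ[c<=6](S))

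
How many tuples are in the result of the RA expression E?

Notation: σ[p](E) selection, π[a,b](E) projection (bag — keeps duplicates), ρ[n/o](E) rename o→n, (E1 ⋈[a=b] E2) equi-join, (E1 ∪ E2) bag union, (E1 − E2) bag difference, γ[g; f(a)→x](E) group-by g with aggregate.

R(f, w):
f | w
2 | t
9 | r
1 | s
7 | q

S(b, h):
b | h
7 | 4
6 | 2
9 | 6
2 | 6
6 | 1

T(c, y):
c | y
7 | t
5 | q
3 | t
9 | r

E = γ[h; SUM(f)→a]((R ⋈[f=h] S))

Subexpression sizes:
  R → 4
  S → 5
  (R ⋈[f=h] S) → 2
  γ[h; SUM(f)→a]((R ⋈[f=h] S)) → 2

|E| = 2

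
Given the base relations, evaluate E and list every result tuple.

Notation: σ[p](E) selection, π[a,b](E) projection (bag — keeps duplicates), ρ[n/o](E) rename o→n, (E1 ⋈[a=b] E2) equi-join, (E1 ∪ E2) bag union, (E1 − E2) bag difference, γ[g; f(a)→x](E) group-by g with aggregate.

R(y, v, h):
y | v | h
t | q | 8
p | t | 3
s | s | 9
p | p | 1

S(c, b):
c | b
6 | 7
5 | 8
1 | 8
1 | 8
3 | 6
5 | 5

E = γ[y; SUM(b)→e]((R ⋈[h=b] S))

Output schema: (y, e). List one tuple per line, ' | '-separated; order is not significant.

Subexpression sizes:
  R → 4
  S → 6
  (R ⋈[h=b] S) → 3
  γ[y; SUM(b)→e]((R ⋈[h=b] S)) → 1

== RESULT ==
y | e
t | 24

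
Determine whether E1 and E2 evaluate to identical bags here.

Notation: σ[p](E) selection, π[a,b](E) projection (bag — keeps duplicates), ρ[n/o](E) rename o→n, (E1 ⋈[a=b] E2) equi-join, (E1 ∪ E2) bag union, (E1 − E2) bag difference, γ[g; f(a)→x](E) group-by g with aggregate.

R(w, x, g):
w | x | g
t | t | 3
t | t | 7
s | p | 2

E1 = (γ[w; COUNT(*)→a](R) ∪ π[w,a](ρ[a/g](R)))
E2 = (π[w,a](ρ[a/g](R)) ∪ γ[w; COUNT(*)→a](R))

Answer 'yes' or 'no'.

E1 subexpression sizes:
  R → 3
  γ[w; COUNT(*)→a](R) → 2
  R → 3
  ρ[a/g](R) → 3
  π[w,a](ρ[a/g](R)) → 3
  (γ[w; COUNT(*)→a](R) ∪ π[w,a](ρ[a/g](R))) → 5
E2 subexpression sizes:
  R → 3
  ρ[a/g](R) → 3
  π[w,a](ρ[a/g](R)) → 3
  R → 3
  γ[w; COUNT(*)→a](R) → 2
  (π[w,a](ρ[a/g](R)) ∪ γ[w; COUNT(*)→a](R)) → 5

E1 and E2 produce the same multiset:
w | a
s | 1
s | 2
t | 2
t | 3
t | 7

yes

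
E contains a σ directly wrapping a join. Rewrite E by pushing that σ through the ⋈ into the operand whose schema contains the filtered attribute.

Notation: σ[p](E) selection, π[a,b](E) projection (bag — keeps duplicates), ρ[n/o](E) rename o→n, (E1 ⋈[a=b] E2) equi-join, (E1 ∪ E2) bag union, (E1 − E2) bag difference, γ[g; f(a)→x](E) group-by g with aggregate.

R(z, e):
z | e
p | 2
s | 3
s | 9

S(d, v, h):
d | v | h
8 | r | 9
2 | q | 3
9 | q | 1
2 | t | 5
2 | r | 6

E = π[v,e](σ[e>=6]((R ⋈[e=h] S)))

σ filters on e, owned by the left side.
E' = π[v,e]((σ[e>=6](R) ⋈[e=h] S))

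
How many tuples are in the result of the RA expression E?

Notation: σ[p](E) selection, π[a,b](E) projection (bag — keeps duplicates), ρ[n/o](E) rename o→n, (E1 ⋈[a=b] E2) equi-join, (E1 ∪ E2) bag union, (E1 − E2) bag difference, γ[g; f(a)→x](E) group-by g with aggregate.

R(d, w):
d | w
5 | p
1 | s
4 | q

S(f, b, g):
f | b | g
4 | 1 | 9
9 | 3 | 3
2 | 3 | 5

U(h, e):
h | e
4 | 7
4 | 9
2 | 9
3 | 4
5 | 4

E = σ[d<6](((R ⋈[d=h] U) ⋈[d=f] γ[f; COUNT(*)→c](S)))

Subexpression sizes:
  R → 3
  U → 5
  (R ⋈[d=h] U) → 3
  S → 3
  γ[f; COUNT(*)→c](S) → 3
  ((R ⋈[d=h] U) ⋈[d=f] γ[f; COUNT(*)→c](S)) → 2
  σ[d<6](((R ⋈[d=h] U) ⋈[d=f] γ[f; COUNT(*)→c](S))) → 2

|E| = 2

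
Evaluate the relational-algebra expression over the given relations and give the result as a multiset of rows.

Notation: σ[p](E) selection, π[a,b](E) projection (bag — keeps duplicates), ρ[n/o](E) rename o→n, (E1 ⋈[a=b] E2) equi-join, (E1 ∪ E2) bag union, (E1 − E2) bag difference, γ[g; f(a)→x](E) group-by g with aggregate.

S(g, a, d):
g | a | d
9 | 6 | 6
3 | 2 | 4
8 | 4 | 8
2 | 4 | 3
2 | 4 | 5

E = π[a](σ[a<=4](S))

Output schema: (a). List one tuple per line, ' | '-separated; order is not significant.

Subexpression sizes:
  S → 5
  σ[a<=4](S) → 4
  π[a](σ[a<=4](S)) → 4

== RESULT ==
a
2
4
4
4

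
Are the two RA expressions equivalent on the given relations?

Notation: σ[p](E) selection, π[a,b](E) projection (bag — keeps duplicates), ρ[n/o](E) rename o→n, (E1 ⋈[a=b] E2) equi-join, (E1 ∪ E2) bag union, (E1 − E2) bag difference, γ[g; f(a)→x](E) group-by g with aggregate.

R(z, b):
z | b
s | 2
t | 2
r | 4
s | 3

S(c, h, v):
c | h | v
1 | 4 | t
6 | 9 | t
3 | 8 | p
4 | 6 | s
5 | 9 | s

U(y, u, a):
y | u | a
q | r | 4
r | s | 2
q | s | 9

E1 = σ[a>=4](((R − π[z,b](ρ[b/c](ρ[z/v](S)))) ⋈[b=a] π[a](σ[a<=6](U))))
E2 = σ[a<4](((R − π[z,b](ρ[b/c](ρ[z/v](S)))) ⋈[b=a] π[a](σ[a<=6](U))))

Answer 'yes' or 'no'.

E1 stepwise |·|:
  R → 4
  S → 5
  ρ[z/v](S) → 5
  ρ[b/c](ρ[z/v](S)) → 5
  π[z,b](ρ[b/c](ρ[z/v](S))) → 5
  (R − π[z,b](ρ[b/c](ρ[z/v](S)))) → 4
  U → 3
  σ[a<=6](U) → 2
  π[a](σ[a<=6](U)) → 2
  ((R − π[z,b](ρ[b/c](ρ[z/v](S)))) ⋈[b=a] π[a](σ[a<=6](U))) → 3
  σ[a>=4](((R − π[z,b](ρ[b/c](ρ[z/v](S)))) ⋈[b=a] π[a](σ[a<=6](U)))) → 1
E2 stepwise |·|:
  R → 4
  S → 5
  ρ[z/v](S) → 5
  ρ[b/c](ρ[z/v](S)) → 5
  π[z,b](ρ[b/c](ρ[z/v](S))) → 5
  (R − π[z,b](ρ[b/c](ρ[z/v](S)))) → 4
  U → 3
  σ[a<=6](U) → 2
  π[a](σ[a<=6](U)) → 2
  ((R − π[z,b](ρ[b/c](ρ[z/v](S)))) ⋈[b=a] π[a](σ[a<=6](U))) → 3
  σ[a<4](((R − π[z,b](ρ[b/c](ρ[z/v](S)))) ⋈[b=a] π[a](σ[a<=6](U)))) → 2

E1 result:
z | b | a
r | 4 | 4
E2 result:
z | b | a
s | 2 | 2
t | 2 | 2
Witness: ('t', 2, 2) appears 0× in E1 but 1× in E2.

no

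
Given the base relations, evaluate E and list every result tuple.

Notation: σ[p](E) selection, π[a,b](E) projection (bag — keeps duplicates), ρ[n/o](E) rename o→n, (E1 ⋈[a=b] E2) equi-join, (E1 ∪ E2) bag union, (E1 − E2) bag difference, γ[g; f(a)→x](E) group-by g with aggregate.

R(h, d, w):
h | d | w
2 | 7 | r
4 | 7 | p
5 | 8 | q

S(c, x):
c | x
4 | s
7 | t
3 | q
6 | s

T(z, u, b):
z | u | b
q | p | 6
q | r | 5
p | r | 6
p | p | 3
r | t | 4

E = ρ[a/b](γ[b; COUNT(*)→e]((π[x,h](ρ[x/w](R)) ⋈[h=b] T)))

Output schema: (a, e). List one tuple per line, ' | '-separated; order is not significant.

Row counts bottom-up:
  R → 3
  ρ[x/w](R) → 3
  π[x,h](ρ[x/w](R)) → 3
  T → 5
  (π[x,h](ρ[x/w](R)) ⋈[h=b] T) → 2
  γ[b; COUNT(*)→e]((π[x,h](ρ[x/w](R)) ⋈[h=b] T)) → 2
  ρ[a/b](γ[b; COUNT(*)→e]((π[x,h](ρ[x/w](R)) ⋈[h=b] T))) → 2

== RESULT ==
a | e
4 | 1
5 | 1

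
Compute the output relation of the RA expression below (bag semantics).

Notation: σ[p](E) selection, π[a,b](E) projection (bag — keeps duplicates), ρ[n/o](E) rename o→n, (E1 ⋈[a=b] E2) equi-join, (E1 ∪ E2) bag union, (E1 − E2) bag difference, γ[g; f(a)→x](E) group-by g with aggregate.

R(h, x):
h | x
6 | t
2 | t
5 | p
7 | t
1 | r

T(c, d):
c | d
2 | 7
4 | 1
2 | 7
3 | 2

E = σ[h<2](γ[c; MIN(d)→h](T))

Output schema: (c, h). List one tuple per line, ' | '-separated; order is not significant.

Per-node cardinality:
  T → 4
  γ[c; MIN(d)→h](T) → 3
  σ[h<2](γ[c; MIN(d)→h](T)) → 1

== RESULT ==
c | h
4 | 1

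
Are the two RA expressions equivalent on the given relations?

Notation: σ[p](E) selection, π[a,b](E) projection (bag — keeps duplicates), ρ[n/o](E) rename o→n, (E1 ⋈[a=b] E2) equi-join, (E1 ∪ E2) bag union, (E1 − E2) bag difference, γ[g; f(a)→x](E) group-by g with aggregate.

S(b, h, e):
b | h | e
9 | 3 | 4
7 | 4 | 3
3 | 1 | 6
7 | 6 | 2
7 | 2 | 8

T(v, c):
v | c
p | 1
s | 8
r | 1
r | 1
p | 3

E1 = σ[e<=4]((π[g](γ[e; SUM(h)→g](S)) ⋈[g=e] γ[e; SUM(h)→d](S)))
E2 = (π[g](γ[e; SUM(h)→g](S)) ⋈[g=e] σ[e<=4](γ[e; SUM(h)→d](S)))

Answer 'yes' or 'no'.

E1 per-node cardinality:
  S → 5
  γ[e; SUM(h)→g](S) → 5
  π[g](γ[e; SUM(h)→g](S)) → 5
  S → 5
  γ[e; SUM(h)→d](S) → 5
  (π[g](γ[e; SUM(h)→g](S)) ⋈[g=e] γ[e; SUM(h)→d](S)) → 4
  σ[e<=4]((π[g](γ[e; SUM(h)→g](S)) ⋈[g=e] γ[e; SUM(h)→d](S))) → 3
E2 per-node cardinality:
  S → 5
  γ[e; SUM(h)→g](S) → 5
  π[g](γ[e; SUM(h)→g](S)) → 5
  S → 5
  γ[e; SUM(h)→d](S) → 5
  σ[e<=4](γ[e; SUM(h)→d](S)) → 3
  (π[g](γ[e; SUM(h)→g](S)) ⋈[g=e] σ[e<=4](γ[e; SUM(h)→d](S))) → 3

E1 and E2 produce the same multiset:
g | e | d
2 | 2 | 6
3 | 3 | 4
4 | 4 | 3

yes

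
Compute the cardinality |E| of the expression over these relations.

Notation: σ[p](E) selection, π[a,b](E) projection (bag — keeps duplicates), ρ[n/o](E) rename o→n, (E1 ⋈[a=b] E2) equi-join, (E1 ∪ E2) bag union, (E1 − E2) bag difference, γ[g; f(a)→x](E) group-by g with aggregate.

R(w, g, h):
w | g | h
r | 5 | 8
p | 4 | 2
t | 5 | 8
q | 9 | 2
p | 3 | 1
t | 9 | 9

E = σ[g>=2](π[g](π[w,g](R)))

Subexpression sizes:
  R → 6
  π[w,g](R) → 6
  π[g](π[w,g](R)) → 6
  σ[g>=2](π[g](π[w,g](R))) → 6

|E| = 6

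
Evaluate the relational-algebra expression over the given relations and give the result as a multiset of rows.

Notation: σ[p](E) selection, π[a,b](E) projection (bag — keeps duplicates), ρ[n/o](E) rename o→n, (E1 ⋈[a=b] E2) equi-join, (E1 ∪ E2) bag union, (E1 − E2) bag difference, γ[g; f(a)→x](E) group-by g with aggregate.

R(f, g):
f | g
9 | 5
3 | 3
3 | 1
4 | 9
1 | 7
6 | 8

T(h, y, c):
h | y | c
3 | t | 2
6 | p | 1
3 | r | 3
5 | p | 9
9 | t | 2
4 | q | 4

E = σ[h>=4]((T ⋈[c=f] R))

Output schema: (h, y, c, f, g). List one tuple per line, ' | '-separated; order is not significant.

Stepwise |·|:
  T → 6
  R → 6
  (T ⋈[c=f] R) → 5
  σ[h>=4]((T ⋈[c=f] R)) → 3

== RESULT ==
h | y | c | f | g
4 | q | 4 | 4 | 9
5 | p | 9 | 9 | 5
6 | p | 1 | 1 | 7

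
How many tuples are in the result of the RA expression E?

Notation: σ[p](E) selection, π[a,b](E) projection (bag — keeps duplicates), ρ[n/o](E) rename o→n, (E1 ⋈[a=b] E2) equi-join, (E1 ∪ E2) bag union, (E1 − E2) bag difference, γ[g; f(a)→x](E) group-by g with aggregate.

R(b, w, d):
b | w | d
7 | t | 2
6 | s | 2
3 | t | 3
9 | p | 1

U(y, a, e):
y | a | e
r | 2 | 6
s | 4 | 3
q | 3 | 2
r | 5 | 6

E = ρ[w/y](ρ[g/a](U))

Row counts bottom-up:
  U → 4
  ρ[g/a](U) → 4
  ρ[w/y](ρ[g/a](U)) → 4

|E| = 4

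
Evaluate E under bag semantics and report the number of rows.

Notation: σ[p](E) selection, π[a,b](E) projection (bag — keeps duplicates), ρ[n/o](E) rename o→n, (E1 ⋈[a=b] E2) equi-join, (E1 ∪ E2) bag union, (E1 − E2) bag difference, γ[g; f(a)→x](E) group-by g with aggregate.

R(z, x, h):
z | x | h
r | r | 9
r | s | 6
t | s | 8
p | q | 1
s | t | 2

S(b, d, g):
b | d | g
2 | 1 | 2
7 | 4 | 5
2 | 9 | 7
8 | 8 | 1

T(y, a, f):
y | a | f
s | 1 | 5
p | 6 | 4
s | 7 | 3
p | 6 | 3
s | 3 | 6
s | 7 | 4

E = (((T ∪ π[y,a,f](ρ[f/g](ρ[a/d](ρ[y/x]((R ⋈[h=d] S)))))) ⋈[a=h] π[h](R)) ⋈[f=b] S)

Per-node cardinality:
  T → 6
  R → 5
  S → 4
  (R ⋈[h=d] S) → 3
  ρ[y/x]((R ⋈[h=d] S)) → 3
  ρ[a/d](ρ[y/x]((R ⋈[h=d] S))) → 3
  ρ[f/g](ρ[a/d](ρ[y/x]((R ⋈[h=d] S)))) → 3
  π[y,a,f](ρ[f/g](ρ[a/d](ρ[y/x]((R ⋈[h=d] S))))) → 3
  (T ∪ π[y,a,f](ρ[f/g](ρ[a/d](ρ[y/x]((R ⋈[h=d] S)))))) → 9
  R → 5
  π[h](R) → 5
  ((T ∪ π[y,a,f](ρ[f/g](ρ[a/d](ρ[y/x]((R ⋈[h=d] S)))))) ⋈[a=h] π[h](R)) → 6
  S → 4
  (((T ∪ π[y,a,f](ρ[f/g](ρ[a/d](ρ[y/x]((R ⋈[h=d] S)))))) ⋈[a=h] π[h](R)) ⋈[f=b] S) → 3

|E| = 3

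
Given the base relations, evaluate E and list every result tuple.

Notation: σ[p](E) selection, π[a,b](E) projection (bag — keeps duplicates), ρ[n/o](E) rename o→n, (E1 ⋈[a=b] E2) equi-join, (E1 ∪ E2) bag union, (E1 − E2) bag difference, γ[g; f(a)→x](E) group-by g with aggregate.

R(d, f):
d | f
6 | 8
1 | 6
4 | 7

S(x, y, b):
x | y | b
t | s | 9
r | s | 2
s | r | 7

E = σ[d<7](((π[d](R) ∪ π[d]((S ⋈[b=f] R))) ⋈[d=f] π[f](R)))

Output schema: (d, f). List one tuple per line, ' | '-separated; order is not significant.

Per-node cardinality:
  R → 3
  π[d](R) → 3
  S → 3
  R → 3
  (S ⋈[b=f] R) → 1
  π[d]((S ⋈[b=f] R)) → 1
  (π[d](R) ∪ π[d]((S ⋈[b=f] R))) → 4
  R → 3
  π[f](R) → 3
  ((π[d](R) ∪ π[d]((S ⋈[b=f] R))) ⋈[d=f] π[f](R)) → 1
  σ[d<7](((π[d](R) ∪ π[d]((S ⋈[b=f] R))) ⋈[d=f] π[f](R))) → 1

== RESULT ==
d | f
6 | 6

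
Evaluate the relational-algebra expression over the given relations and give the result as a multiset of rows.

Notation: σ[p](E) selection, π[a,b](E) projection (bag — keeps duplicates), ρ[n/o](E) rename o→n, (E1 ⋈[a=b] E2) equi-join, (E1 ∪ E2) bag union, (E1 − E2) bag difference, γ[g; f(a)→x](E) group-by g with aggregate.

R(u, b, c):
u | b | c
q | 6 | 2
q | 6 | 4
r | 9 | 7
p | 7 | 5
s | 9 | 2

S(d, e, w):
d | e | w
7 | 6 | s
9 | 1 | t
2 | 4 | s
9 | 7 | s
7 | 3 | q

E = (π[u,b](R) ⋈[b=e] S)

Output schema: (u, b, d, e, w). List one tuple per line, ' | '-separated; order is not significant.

Row counts bottom-up:
  R → 5
  π[u,b](R) → 5
  S → 5
  (π[u,b](R) ⋈[b=e] S) → 3

== RESULT ==
u | b | d | e | w
p | 7 | 9 | 7 | s
q | 6 | 7 | 6 | s
q | 6 | 7 | 6 | s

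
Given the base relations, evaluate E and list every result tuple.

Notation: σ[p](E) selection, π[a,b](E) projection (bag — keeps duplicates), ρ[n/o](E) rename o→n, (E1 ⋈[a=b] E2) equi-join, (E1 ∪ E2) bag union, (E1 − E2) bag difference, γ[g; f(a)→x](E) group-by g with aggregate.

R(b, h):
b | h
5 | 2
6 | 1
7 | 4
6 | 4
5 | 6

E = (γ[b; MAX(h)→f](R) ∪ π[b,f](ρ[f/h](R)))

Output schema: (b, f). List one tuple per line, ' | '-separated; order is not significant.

Subexpression sizes:
  R → 5
  γ[b; MAX(h)→f](R) → 3
  R → 5
  ρ[f/h](R) → 5
  π[b,f](ρ[f/h](R)) → 5
  (γ[b; MAX(h)→f](R) ∪ π[b,f](ρ[f/h](R))) → 8

== RESULT ==
b | f
5 | 2
5 | 6
5 | 6
6 | 1
6 | 4
6 | 4
7 | 4
7 | 4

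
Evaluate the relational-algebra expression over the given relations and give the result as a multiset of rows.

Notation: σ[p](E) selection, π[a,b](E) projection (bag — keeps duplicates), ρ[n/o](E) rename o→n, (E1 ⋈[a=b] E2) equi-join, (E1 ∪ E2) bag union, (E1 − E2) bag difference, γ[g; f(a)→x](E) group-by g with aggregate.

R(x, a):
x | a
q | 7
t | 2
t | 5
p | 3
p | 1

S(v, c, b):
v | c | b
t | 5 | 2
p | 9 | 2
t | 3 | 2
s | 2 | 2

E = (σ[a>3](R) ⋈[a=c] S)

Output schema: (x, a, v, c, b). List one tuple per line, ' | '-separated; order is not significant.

Stepwise |·|:
  R → 5
  σ[a>3](R) → 2
  S → 4
  (σ[a>3](R) ⋈[a=c] S) → 1

== RESULT ==
x | a | v | c | b
t | 5 | t | 5 | 2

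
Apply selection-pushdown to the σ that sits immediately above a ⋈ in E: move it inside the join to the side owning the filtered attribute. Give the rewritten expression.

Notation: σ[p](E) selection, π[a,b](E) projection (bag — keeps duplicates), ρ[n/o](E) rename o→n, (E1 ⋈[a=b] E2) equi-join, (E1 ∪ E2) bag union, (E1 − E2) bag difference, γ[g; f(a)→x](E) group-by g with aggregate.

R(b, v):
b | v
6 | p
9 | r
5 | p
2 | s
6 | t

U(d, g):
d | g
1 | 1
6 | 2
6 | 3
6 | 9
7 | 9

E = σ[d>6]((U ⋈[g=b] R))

σ filters on d, owned by the left side.
E' = (σ[d>6](U) ⋈[g=b] R)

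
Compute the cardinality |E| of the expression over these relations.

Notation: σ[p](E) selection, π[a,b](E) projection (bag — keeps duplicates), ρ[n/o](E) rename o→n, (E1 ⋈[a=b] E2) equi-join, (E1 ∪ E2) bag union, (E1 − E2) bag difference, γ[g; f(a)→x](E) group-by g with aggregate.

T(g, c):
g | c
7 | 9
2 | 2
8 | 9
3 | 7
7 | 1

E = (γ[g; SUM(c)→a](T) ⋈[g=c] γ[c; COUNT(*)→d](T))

Stepwise |·|:
  T → 5
  γ[g; SUM(c)→a](T) → 4
  T → 5
  γ[c; COUNT(*)→d](T) → 4
  (γ[g; SUM(c)→a](T) ⋈[g=c] γ[c; COUNT(*)→d](T)) → 2

|E| = 2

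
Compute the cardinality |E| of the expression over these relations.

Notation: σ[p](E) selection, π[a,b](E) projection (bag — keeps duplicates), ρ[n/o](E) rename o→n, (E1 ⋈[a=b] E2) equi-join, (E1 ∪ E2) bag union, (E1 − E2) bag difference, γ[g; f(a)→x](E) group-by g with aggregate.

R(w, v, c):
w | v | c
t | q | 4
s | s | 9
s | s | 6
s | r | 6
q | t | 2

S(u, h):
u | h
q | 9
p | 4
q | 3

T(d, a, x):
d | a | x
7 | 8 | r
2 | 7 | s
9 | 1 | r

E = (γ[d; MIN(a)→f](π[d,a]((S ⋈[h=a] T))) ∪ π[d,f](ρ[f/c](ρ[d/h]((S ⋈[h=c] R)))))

Subexpression sizes:
  S → 3
  T → 3
  (S ⋈[h=a] T) → 0
  π[d,a]((S ⋈[h=a] T)) → 0
  γ[d; MIN(a)→f](π[d,a]((S ⋈[h=a] T))) → 0
  S → 3
  R → 5
  (S ⋈[h=c] R) → 2
  ρ[d/h]((S ⋈[h=c] R)) → 2
  ρ[f/c](ρ[d/h]((S ⋈[h=c] R))) → 2
  π[d,f](ρ[f/c](ρ[d/h]((S ⋈[h=c] R)))) → 2
  (γ[d; MIN(a)→f](π[d,a]((S ⋈[h=a] T))) ∪ π[d,f](ρ[f/c](ρ[d/h]((S ⋈[h=c] R))))) → 2

|E| = 2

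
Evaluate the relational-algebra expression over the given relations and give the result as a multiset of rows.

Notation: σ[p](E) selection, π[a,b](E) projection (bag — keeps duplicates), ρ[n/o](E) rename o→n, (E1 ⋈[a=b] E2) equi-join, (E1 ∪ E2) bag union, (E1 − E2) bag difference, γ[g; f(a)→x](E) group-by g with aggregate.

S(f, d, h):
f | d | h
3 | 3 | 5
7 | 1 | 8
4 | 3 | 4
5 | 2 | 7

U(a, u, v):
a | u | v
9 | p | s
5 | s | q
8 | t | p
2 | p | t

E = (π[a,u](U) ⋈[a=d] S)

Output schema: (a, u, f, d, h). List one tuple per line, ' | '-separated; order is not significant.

Row counts bottom-up:
  U → 4
  π[a,u](U) → 4
  S → 4
  (π[a,u](U) ⋈[a=d] S) → 1

== RESULT ==
a | u | f | d | h
2 | p | 5 | 2 | 7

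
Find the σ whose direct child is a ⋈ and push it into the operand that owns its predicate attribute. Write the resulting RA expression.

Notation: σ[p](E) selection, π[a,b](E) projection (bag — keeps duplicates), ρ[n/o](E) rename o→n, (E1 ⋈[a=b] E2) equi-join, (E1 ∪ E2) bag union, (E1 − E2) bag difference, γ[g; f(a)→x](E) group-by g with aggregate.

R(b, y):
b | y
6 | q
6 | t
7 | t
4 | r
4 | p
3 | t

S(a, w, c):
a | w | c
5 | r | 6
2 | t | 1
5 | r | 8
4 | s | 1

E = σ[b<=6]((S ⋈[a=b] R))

σ filters on b, owned by the right side.
E' = (S ⋈[a=b] σ[b<=6](R))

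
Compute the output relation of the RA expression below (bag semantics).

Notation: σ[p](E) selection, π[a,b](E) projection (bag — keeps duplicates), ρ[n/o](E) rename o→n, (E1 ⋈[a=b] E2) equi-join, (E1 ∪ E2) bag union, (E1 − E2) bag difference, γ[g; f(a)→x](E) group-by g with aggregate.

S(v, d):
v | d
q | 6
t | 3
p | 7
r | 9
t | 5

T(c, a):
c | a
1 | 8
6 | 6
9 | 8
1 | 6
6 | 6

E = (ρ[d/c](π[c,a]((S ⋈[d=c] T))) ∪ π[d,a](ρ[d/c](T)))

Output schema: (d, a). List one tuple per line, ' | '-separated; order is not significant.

Subexpression sizes:
  S → 5
  T → 5
  (S ⋈[d=c] T) → 3
  π[c,a]((S ⋈[d=c] T)) → 3
  ρ[d/c](π[c,a]((S ⋈[d=c] T))) → 3
  T → 5
  ρ[d/c](T) → 5
  π[d,a](ρ[d/c](T)) → 5
  (ρ[d/c](π[c,a]((S ⋈[d=c] T))) ∪ π[d,a](ρ[d/c](T))) → 8

== RESULT ==
d | a
1 | 6
1 | 8
6 | 6
6 | 6
6 | 6
6 | 6
9 | 8
9 | 8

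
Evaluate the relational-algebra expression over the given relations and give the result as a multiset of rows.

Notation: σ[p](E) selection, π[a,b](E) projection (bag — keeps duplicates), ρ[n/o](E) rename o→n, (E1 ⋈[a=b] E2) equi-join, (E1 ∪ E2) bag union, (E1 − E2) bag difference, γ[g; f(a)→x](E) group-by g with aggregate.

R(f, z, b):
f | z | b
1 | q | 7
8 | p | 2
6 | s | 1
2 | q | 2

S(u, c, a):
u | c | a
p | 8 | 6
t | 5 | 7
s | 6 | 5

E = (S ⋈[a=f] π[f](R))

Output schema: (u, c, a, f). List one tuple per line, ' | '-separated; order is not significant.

Row counts bottom-up:
  S → 3
  R → 4
  π[f](R) → 4
  (S ⋈[a=f] π[f](R)) → 1

== RESULT ==
u | c | a | f
p | 8 | 6 | 6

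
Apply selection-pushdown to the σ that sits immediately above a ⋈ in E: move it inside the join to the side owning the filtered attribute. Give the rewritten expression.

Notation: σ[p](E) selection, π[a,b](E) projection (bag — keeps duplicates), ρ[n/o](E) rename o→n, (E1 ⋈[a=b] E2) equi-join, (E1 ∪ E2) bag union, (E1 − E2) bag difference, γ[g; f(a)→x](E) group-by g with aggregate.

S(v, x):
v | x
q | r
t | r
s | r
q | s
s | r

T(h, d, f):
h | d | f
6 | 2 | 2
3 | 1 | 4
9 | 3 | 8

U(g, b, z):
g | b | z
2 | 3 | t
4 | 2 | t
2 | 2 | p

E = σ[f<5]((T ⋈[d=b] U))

σ filters on f, owned by the left side.
E' = (σ[f<5](T) ⋈[d=b] U)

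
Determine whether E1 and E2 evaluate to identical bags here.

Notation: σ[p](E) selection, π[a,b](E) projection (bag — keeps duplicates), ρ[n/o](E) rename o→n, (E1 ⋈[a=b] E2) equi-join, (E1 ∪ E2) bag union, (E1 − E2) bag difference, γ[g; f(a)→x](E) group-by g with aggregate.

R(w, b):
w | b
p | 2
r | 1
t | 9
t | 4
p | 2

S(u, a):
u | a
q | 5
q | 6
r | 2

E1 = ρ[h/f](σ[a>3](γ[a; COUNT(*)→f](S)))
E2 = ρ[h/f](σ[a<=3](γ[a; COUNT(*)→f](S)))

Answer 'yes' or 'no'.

E1 subexpression sizes:
  S → 3
  γ[a; COUNT(*)→f](S) → 3
  σ[a>3](γ[a; COUNT(*)→f](S)) → 2
  ρ[h/f](σ[a>3](γ[a; COUNT(*)→f](S))) → 2
E2 subexpression sizes:
  S → 3
  γ[a; COUNT(*)→f](S) → 3
  σ[a<=3](γ[a; COUNT(*)→f](S)) → 1
  ρ[h/f](σ[a<=3](γ[a; COUNT(*)→f](S))) → 1

E1 result:
a | h
5 | 1
6 | 1
E2 result:
a | h
2 | 1
Witness: (6, 1) appears 1× in E1 but 0× in E2.

no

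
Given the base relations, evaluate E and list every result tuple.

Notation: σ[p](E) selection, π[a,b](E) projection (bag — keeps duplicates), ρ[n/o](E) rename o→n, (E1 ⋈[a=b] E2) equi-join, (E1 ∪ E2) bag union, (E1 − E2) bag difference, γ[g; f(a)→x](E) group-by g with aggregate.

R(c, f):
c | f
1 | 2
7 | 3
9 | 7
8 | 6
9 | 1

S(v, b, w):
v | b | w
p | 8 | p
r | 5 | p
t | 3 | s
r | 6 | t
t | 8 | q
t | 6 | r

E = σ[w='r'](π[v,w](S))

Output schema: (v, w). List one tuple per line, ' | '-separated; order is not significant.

Subexpression sizes:
  S → 6
  π[v,w](S) → 6
  σ[w='r'](π[v,w](S)) → 1

== RESULT ==
v | w
t | r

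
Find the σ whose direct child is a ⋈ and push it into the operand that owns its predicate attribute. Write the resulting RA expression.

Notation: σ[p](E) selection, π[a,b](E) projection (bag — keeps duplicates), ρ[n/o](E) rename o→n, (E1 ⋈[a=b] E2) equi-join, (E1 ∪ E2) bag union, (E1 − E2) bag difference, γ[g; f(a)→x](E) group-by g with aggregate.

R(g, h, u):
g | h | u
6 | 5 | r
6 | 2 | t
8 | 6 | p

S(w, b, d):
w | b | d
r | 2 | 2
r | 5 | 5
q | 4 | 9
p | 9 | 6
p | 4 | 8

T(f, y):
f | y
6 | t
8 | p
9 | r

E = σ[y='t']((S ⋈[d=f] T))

σ filters on y, owned by the right side.
E' = (S ⋈[d=f] σ[y='t'](T))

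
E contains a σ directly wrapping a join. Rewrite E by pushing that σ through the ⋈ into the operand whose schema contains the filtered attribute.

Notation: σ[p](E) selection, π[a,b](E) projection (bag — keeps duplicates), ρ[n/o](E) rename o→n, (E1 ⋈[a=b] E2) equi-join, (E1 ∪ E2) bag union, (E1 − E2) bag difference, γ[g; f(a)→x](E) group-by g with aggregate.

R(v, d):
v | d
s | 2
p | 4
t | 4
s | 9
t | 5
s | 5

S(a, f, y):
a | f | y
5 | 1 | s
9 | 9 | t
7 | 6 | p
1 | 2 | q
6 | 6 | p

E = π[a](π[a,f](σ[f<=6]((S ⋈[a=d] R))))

σ filters on f, owned by the left side.
E' = π[a](π[a,f]((σ[f<=6](S) ⋈[a=d] R)))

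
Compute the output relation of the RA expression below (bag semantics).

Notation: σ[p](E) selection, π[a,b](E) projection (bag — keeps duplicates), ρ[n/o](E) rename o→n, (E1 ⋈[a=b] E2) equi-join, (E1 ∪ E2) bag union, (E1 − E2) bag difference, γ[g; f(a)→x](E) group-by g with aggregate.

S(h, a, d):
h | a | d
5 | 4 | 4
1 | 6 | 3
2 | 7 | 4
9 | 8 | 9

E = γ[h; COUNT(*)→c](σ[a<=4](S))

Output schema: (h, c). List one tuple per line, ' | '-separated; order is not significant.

Stepwise |·|:
  S → 4
  σ[a<=4](S) → 1
  γ[h; COUNT(*)→c](σ[a<=4](S)) → 1

== RESULT ==
h | c
5 | 1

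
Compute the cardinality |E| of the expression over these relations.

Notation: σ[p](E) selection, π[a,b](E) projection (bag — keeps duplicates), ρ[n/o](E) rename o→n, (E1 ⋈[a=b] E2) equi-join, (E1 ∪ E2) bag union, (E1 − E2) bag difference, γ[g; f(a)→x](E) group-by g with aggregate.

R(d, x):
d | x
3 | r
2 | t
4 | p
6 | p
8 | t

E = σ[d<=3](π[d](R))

Per-node cardinality:
  R → 5
  π[d](R) → 5
  σ[d<=3](π[d](R)) → 2

|E| = 2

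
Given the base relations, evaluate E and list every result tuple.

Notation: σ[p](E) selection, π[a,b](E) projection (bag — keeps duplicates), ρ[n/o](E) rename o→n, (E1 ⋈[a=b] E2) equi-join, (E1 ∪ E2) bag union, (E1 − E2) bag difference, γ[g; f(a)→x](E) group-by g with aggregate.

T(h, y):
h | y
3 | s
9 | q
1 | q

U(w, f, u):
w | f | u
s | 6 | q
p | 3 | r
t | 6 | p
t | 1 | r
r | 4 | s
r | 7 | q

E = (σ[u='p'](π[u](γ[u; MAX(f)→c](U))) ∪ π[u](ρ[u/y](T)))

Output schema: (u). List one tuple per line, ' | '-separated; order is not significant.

Per-node cardinality:
  U → 6
  γ[u; MAX(f)→c](U) → 4
  π[u](γ[u; MAX(f)→c](U)) → 4
  σ[u='p'](π[u](γ[u; MAX(f)→c](U))) → 1
  T → 3
  ρ[u/y](T) → 3
  π[u](ρ[u/y](T)) → 3
  (σ[u='p'](π[u](γ[u; MAX(f)→c](U))) ∪ π[u](ρ[u/y](T))) → 4

== RESULT ==
u
p
q
q
s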